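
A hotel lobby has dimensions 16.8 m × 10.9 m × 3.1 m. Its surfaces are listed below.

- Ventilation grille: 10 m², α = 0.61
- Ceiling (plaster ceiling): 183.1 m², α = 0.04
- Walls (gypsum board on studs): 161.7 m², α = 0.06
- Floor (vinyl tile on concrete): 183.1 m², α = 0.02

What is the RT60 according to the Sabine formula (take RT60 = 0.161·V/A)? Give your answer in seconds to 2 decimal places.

3.41 seconds

Equivalent absorption area: A = 10*0.61 + 183.1*0.04 + 161.7*0.06 + 183.1*0.02 = 26.788 m².
Room volume: 567.672 m³.
Sabine: RT60 = 0.161 × 567.672 / 26.788 = 3.41 s.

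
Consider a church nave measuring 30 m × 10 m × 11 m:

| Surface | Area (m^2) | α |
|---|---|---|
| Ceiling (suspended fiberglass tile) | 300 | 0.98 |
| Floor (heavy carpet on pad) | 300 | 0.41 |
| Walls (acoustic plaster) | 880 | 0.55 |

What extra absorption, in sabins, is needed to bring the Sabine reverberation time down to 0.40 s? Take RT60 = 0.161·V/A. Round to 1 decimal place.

427.2 sabins

Summing Sᵢαᵢ: 294.000 + 123.000 + 484.000 → A₁ = 901.000 sabins.
Target A₂ = 0.161·3300/0.40 = 1328.250 sabins (V = 3300 m³).
Additional absorption ΔA = 1328.250 − 901.000 = 427.2 sabins.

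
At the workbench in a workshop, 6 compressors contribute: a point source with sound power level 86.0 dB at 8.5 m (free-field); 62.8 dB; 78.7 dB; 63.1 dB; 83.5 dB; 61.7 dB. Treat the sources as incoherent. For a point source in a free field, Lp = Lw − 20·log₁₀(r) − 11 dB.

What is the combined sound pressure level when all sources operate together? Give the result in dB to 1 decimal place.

84.8 dB

Source at 8.5 m: Lp = 86.0 − 20·log₁₀(8.5) − 11 = 56.4 dB.
Σ 10^(Lᵢ/10) = 3.039e+08.
Back to dB: 10·log₁₀ Σ = 84.8 dB.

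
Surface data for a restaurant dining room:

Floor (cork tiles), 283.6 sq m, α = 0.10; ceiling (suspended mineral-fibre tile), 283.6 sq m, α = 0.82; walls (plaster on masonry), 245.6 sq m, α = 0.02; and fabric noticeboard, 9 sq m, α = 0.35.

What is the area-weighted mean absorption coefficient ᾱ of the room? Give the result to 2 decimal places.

0.33

Total surface area S = 821.8 sq m.
Σ(Sᵢαᵢ) = 283.6*0.10 + 283.6*0.82 + 245.6*0.02 + 9*0.35 = 268.974.
ᾱ = 268.974 / 821.8 = 0.33.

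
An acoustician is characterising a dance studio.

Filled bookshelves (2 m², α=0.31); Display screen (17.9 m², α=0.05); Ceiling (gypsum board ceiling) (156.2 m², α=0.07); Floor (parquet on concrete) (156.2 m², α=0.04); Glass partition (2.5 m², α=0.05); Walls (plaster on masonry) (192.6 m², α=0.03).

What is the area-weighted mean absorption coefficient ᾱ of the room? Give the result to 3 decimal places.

0.047

Total surface area S = 527.4 m².
Weighted sum Σ Sα = 24.600.
ᾱ = 24.600 / 527.4 = 0.047.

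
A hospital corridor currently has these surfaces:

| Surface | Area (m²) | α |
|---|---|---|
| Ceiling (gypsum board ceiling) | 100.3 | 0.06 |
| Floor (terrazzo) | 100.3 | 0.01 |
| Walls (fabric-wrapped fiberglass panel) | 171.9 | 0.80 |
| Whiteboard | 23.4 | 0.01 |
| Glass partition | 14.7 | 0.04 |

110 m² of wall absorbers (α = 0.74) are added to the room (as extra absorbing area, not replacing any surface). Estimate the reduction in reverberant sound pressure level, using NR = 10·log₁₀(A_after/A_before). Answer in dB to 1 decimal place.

A_before = Σ Sᵢαᵢ = 100.3×0.06 + 100.3×0.01 + 171.9×0.80 + 23.4×0.01 + 14.7×0.04 = 145.363 sabins.
Treatment contributes 110·0.74 = 81.400 sabins.
New total A_after = 226.763 sabins.
Reduction = 10 log₁₀(A_after/A_before) = 10 log₁₀(1.5600) = 1.9 dB.

1.9 dB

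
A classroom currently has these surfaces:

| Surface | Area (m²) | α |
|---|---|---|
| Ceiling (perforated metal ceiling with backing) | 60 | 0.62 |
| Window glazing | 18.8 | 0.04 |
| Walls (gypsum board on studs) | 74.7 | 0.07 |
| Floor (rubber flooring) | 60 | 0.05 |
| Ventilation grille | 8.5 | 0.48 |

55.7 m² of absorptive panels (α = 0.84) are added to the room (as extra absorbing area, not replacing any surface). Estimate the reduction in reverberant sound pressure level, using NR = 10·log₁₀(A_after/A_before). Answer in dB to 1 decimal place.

Equivalent absorption area: A_before = 60·0.62 + 18.8·0.04 + 74.7·0.07 + 60·0.05 + 8.5·0.48 = 50.261 m².
Treatment contributes 55.7·0.84 = 46.788 sabins.
New total A_after = 97.049 sabins.
NR = 10·log₁₀(97.049/50.261) = 2.9 dB.

2.9 dB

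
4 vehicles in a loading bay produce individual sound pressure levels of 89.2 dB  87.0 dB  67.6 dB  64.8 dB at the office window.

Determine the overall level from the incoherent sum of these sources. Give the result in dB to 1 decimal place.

Sum in the linear (power) domain: Σ 10^(Lᵢ/10) = 10^(89.2/10) + 10^(87.0/10) + 10^(67.6/10) + 10^(64.8/10) = 1.342e+09.
L_total = 10·log₁₀(1.342e+09) = 91.3 dB.

91.3 dB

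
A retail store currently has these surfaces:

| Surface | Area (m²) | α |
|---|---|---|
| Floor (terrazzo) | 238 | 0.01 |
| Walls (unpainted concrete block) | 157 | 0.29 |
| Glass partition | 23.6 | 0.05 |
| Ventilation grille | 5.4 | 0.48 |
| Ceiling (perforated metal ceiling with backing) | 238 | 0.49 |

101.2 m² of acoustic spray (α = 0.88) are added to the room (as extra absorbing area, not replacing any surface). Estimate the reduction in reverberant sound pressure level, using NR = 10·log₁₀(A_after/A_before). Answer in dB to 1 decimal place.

1.8 dB

A_before = Σ Sᵢαᵢ = 238*0.01 + 157*0.29 + 23.6*0.05 + 5.4*0.48 + 238*0.49 = 168.302 sabins.
Treatment contributes 101.2·0.88 = 89.056 sabins.
New total A_after = 257.358 sabins.
Reduction = 10 log₁₀(A_after/A_before) = 10 log₁₀(1.5291) = 1.8 dB.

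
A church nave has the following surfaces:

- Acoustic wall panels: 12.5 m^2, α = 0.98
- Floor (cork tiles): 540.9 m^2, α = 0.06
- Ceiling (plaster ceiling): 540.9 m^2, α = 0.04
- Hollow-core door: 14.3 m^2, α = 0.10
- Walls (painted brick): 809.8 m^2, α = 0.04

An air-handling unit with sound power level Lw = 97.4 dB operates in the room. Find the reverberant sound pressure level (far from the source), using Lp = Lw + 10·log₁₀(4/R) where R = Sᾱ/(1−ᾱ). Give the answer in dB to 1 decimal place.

A = 100.162 sabins; S = 1918.4 m^2.
ᾱ = 100.162/1918.4 = 0.0522; R = Sᾱ/(1−ᾱ) = 100.162/(1−0.0522) = 105.678 m^2.
Lp = 97.4 + 10·log₁₀(4/105.678) = 97.4 + (-14.22) = 83.2 dB.

83.2 dB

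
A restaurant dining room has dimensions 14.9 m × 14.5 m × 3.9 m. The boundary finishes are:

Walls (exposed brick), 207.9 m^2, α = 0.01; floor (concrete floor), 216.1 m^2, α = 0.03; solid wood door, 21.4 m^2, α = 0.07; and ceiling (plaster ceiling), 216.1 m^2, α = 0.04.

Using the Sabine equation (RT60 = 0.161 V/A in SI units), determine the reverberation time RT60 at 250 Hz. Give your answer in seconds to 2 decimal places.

Equivalent absorption area: A = 207.9·0.01 + 216.1·0.03 + 21.4·0.07 + 216.1·0.04 = 18.704 m^2.
Volume V = 14.9 × 14.5 × 3.9 = 842.595 m³.
RT60 = 0.161 · V / A = 0.161 × 842.595 / 18.704 = 7.25 s.

7.25 sec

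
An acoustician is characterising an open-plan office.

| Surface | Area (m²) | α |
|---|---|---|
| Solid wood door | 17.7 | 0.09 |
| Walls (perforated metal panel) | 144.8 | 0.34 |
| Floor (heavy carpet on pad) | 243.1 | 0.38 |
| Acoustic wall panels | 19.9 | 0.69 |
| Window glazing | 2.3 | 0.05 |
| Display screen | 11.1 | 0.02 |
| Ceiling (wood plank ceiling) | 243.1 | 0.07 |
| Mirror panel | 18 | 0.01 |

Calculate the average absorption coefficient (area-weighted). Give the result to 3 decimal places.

0.249

S = Σ Sᵢ = 17.7 + 144.8 + 243.1 + 19.9 + 2.3 + 11.1 + 243.1 + 18 = 700.0 m².
A = 17.7*0.09 + 144.8*0.34 + 243.1*0.38 + 19.9*0.69 + 2.3*0.05 + 11.1*0.02 + 243.1*0.07 + 18*0.01 = 174.468 sabins.
ᾱ = 174.468 / 700.0 = 0.249.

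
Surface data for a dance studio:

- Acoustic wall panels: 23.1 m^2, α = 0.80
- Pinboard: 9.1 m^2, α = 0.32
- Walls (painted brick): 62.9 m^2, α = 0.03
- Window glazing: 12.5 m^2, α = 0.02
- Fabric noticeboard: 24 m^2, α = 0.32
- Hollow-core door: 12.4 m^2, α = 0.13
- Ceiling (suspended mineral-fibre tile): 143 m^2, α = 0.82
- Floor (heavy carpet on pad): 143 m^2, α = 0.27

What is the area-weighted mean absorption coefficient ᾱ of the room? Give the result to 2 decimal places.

Total surface area S = 430.0 m^2.
A = 23.1×0.80 + 9.1×0.32 + 62.9×0.03 + 12.5×0.02 + 24×0.32 + 12.4×0.13 + 143×0.82 + 143×0.27 = 188.691 sabins.
ᾱ = A/S = 0.44.

0.44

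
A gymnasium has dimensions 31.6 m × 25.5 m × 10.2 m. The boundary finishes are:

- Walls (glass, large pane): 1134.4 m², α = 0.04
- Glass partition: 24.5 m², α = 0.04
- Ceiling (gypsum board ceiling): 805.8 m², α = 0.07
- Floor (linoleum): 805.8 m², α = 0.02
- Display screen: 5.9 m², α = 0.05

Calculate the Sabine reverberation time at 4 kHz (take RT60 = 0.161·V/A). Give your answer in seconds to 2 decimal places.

Total absorption A = 1134.4*0.04 + 24.5*0.04 + 805.8*0.07 + 805.8*0.02 + 5.9*0.05
  = 45.376 + 0.980 + 56.406 + 16.116 + 0.295 = 119.173 m² sabins.
V = 31.6·25.5·10.2 = 8219.16 m³.
RT60 = 0.161 · V / A = 0.161 × 8219.16 / 119.173 = 11.10 s.

11.10 s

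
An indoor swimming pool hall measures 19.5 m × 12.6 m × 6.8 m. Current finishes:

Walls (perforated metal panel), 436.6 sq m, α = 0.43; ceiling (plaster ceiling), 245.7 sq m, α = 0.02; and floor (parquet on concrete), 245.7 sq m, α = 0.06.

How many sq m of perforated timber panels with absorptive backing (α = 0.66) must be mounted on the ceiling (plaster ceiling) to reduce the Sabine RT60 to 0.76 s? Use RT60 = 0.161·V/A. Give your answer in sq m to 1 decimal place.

Total absorption A₁ = 436.6*0.43 + 245.7*0.02 + 245.7*0.06
  = 187.738 + 4.914 + 14.742 = 207.394 sq m sabins.
Required A₂ = 0.161·1670.76/0.76 = 353.937 sabins.
ΔA needed = 353.937 − 207.394 = 146.543 sabins.
Each sq m of panel replacing the ceiling (plaster ceiling) adds (0.66 − 0.02) = 0.64 sabins.
Area = ΔA/Δα = 146.543/0.64 = 229.0 sq m.

229.0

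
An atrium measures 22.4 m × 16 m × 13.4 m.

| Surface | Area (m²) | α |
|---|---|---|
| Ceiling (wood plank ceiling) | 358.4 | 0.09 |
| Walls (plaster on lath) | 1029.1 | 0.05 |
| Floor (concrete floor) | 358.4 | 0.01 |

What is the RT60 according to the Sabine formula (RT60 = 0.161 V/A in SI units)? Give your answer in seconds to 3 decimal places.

Summing Sᵢαᵢ: 32.256 + 51.455 + 3.584 → A = 87.295 sabins.
Room volume: 4802.56 m³.
RT60 = 0.161 · V / A = 0.161 × 4802.56 / 87.295 = 8.857 s.

8.857 seconds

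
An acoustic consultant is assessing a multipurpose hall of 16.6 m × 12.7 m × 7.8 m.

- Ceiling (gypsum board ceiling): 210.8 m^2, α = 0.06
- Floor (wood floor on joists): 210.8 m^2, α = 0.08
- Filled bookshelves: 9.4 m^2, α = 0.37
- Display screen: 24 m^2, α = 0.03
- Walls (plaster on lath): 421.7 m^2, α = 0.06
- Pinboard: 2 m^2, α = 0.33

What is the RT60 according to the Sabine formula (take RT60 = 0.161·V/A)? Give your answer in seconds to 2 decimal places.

4.44 s

Equivalent absorption area: A = 210.8·0.06 + 210.8·0.08 + 9.4·0.37 + 24·0.03 + 421.7·0.06 + 2·0.33 = 59.672 m^2.
Volume V = 16.6 × 12.7 × 7.8 = 1644.396 m³.
T = 0.161 V/A = 0.161·1644.396/59.672 = 4.44 s.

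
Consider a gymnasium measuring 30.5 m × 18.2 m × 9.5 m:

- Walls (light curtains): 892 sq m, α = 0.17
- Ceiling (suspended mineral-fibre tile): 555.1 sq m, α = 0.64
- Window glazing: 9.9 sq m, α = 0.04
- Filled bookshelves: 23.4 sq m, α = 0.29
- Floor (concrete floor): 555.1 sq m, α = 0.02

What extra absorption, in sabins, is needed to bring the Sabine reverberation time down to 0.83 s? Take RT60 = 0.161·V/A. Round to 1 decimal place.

497.7 sabins

A₁ = Σ Sᵢαᵢ = 892·0.17 + 555.1·0.64 + 9.9·0.04 + 23.4·0.29 + 555.1·0.02 = 525.188 sabins.
V = 5273.45 m³. Required absorption A₂ = 0.161 × 5273.45 / 0.83 = 1022.922 sabins.
Shortfall: 1022.922 − 525.188 = 497.7 sabins.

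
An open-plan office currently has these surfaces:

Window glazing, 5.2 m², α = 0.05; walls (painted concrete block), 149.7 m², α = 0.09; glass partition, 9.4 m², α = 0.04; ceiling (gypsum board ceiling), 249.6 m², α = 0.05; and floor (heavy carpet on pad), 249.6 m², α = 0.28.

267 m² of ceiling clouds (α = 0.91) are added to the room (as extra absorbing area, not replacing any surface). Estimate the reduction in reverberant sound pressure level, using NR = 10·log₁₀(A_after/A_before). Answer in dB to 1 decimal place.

Summing Sᵢαᵢ: 0.260 + 13.473 + 0.376 + 12.480 + 69.888 → A_before = 96.477 sabins.
Treatment contributes 267·0.91 = 242.970 sabins.
New total A_after = 339.447 sabins.
Reduction = 10 log₁₀(A_after/A_before) = 10 log₁₀(3.5184) = 5.5 dB.

5.5 dB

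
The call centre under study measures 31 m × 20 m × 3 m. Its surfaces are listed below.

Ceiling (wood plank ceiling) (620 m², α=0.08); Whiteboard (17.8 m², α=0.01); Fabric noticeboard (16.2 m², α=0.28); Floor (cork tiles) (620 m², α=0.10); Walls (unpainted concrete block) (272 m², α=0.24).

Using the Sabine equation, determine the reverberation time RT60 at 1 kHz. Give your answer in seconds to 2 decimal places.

Equivalent absorption area: A = 620×0.08 + 17.8×0.01 + 16.2×0.28 + 620×0.10 + 272×0.24 = 181.594 m².
V = 31·20·3 = 1860 m³.
RT60 = 0.161 · V / A = 0.161 × 1860 / 181.594 = 1.65 s.

1.65 seconds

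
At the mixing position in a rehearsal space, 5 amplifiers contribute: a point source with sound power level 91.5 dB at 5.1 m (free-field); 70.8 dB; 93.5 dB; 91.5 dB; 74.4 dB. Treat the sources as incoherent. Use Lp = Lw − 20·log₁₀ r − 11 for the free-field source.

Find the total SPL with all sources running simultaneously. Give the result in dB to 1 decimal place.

Source at 5.1 m: Lp = 91.5 − 20·log₁₀(5.1) − 11 = 66.3 dB.
Converting to relative power and adding: 10^(66.3/10) + 10^(70.8/10) + 10^(93.5/10) + 10^(91.5/10) + 10^(74.4/10) = 3.695e+09.
L_total = 10·log₁₀(3.695e+09) = 95.7 dB.

95.7 dB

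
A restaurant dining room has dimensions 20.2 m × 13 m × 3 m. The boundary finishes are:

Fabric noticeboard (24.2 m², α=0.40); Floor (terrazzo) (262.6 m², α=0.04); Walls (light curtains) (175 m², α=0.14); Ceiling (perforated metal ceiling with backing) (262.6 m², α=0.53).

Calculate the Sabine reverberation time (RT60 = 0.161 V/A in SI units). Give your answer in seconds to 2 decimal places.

0.69 seconds

A = Σ Sᵢαᵢ = 24.2*0.40 + 262.6*0.04 + 175*0.14 + 262.6*0.53 = 183.862 sabins.
V = 20.2·13·3 = 787.8 m³.
Sabine: RT60 = 0.161 × 787.8 / 183.862 = 0.69 s.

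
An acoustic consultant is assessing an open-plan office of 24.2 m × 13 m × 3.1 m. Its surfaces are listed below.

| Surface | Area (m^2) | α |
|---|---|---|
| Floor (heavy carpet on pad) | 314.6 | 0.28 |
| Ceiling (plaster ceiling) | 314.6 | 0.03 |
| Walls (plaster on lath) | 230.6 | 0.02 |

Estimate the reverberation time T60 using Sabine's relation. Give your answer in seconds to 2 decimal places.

Total absorption A = 314.6×0.28 + 314.6×0.03 + 230.6×0.02
  = 88.088 + 9.438 + 4.612 = 102.138 m^2 sabins.
V = 24.2·13·3.1 = 975.26 m³.
T = 0.161 V/A = 0.161·975.26/102.138 = 1.54 s.

1.54 s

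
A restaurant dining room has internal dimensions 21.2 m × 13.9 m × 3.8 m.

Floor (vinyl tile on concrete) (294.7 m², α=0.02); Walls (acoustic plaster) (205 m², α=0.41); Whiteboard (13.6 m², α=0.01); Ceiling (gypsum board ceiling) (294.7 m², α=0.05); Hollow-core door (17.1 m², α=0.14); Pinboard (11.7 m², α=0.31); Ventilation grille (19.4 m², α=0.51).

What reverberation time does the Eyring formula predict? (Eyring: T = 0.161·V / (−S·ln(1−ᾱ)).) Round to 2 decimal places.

1.39 sec

Total surface area S = 294.7 + 205 + 13.6 + 294.7 + 17.1 + 11.7 + 19.4 = 856.2 m².
Σ(Sᵢαᵢ) = 294.7×0.02 + 205×0.41 + 13.6×0.01 + 294.7×0.05 + 17.1×0.14 + 11.7×0.31 + 19.4×0.51 = 120.730.
Mean coefficient ᾱ = A/S = 0.1410.
−S·ln(1−ᾱ) = −856.2 × ln(1 − 0.1410) = 130.131.
V = 21.2 × 13.9 × 3.8 = 1119.784 m³.
RT60 = 0.161 × 1119.784 / 130.131 = 1.39 s.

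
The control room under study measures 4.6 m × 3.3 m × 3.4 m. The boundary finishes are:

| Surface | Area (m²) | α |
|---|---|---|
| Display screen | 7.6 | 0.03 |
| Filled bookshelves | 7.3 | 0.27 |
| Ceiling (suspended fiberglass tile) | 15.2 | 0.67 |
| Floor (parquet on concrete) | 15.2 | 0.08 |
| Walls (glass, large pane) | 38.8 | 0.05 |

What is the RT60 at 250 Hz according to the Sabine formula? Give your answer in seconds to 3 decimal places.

0.535 s

Summing Sᵢαᵢ: 0.228 + 1.971 + 10.184 + 1.216 + 1.940 → A = 15.539 sabins.
V = 4.6·3.3·3.4 = 51.612 m³.
Sabine: RT60 = 0.161 × 51.612 / 15.539 = 0.535 s.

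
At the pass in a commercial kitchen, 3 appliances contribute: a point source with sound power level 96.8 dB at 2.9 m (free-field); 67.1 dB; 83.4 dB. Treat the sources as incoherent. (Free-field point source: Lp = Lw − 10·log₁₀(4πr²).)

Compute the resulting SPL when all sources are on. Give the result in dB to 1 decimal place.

Source at 2.9 m: Lp = 96.8 − 10·log₁₀(4π·2.9²) = 96.8 − 10·log₁₀(105.683) = 76.6 dB.
Sum in the linear (power) domain: Σ 10^(Lᵢ/10) = 10^(76.6/10) + 10^(67.1/10) + 10^(83.4/10) = 2.696e+08.
Combined level = 10 log₁₀(2.696e+08) = 84.3 dB.

84.3 dB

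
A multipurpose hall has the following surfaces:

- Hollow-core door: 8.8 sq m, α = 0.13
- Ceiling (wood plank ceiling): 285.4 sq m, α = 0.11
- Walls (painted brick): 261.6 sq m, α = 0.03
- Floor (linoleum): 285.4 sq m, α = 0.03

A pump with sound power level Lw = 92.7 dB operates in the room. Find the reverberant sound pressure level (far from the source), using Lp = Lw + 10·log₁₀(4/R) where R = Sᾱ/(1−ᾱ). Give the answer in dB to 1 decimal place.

Σ(Sᵢαᵢ) = 8.8×0.13 + 285.4×0.11 + 261.6×0.03 + 285.4×0.03 = 48.948; total area S = 841.2 sq m.
ᾱ = 48.948/841.2 = 0.0582; R = Sᾱ/(1−ᾱ) = 48.948/(1−0.0582) = 51.973 sq m.
Lp = Lw + 10 log₁₀(4/R) = 92.7 -11.14 = 81.6 dB.

81.6 dB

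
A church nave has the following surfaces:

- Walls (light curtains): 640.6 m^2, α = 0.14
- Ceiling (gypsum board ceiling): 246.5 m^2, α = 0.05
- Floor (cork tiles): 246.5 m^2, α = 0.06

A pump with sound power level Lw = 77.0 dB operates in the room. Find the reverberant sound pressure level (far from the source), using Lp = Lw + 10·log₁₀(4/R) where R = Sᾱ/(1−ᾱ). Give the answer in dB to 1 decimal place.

61.9 dB

Σ(Sᵢαᵢ) = 640.6·0.14 + 246.5·0.05 + 246.5·0.06 = 116.799; total area S = 1133.6 m^2.
ᾱ = 0.1030, so room constant R = A/(1−ᾱ) = 130.211 m^2.
Lp = 77.0 + 10·log₁₀(4/130.211) = 77.0 + (-15.13) = 61.9 dB.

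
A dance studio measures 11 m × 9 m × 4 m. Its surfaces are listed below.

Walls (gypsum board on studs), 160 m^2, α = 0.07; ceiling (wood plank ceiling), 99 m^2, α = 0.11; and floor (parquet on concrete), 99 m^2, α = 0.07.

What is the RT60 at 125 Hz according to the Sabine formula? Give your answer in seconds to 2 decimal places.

2.20 sec

Summing Sᵢαᵢ: 11.200 + 10.890 + 6.930 → A = 29.020 sabins.
Volume V = 11 × 9 × 4 = 396 m³.
T = 0.161 V/A = 0.161·396/29.020 = 2.20 s.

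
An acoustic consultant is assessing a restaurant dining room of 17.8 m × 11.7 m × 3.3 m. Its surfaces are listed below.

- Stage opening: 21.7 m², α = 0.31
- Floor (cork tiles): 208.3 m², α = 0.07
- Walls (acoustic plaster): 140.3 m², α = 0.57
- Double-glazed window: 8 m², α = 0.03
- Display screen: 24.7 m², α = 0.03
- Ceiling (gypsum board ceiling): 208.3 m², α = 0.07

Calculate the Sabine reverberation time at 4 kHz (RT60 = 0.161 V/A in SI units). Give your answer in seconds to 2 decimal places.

Equivalent absorption area: A = 21.7×0.31 + 208.3×0.07 + 140.3×0.57 + 8×0.03 + 24.7×0.03 + 208.3×0.07 = 116.841 m².
Volume V = 17.8 × 11.7 × 3.3 = 687.258 m³.
Sabine: RT60 = 0.161 × 687.258 / 116.841 = 0.95 s.

0.95 s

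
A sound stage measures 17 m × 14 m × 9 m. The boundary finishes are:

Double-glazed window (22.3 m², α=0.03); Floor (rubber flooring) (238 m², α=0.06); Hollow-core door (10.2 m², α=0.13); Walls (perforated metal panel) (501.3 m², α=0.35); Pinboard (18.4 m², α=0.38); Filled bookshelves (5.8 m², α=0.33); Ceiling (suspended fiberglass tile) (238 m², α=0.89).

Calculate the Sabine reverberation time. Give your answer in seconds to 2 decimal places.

A = Σ Sᵢαᵢ = 22.3*0.03 + 238*0.06 + 10.2*0.13 + 501.3*0.35 + 18.4*0.38 + 5.8*0.33 + 238*0.89 = 412.456 sabins.
Volume V = 17 × 14 × 9 = 2142 m³.
Sabine: RT60 = 0.161 × 2142 / 412.456 = 0.84 s.

0.84 sec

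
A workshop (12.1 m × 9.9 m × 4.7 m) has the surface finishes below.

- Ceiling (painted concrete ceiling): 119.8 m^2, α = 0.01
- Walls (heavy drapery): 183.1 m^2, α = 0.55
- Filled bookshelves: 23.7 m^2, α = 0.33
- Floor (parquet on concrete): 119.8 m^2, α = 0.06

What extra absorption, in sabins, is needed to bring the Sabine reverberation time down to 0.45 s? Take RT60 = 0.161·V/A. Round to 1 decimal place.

84.5 sabins

Equivalent absorption area: A₁ = 119.8*0.01 + 183.1*0.55 + 23.7*0.33 + 119.8*0.06 = 116.912 m^2.
V = 563.013 m³. Required absorption A₂ = 0.161 × 563.013 / 0.45 = 201.434 sabins.
Shortfall: 201.434 − 116.912 = 84.5 sabins.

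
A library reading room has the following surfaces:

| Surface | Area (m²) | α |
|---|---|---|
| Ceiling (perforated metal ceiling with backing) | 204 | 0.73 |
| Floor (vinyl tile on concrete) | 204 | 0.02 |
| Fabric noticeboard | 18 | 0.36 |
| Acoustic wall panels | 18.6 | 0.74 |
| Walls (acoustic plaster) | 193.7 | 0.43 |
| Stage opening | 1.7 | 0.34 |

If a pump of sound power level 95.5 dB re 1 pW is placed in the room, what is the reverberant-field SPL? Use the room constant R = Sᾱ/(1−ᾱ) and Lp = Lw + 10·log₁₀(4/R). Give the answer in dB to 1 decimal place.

A = 257.113 sabins; S = 640.0 m².
ᾱ = 0.4017, so room constant R = A/(1−ᾱ) = 429.739 m².
Lp = Lw + 10 log₁₀(4/R) = 95.5 -20.31 = 75.2 dB.

75.2 dB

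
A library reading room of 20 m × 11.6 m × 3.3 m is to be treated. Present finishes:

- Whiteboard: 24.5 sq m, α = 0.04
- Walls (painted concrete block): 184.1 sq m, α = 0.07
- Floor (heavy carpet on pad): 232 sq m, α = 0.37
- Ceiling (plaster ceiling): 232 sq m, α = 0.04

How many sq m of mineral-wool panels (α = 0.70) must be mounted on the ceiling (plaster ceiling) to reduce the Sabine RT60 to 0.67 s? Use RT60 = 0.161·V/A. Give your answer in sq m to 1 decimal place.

Summing Sᵢαᵢ: 0.980 + 12.887 + 85.840 + 9.280 → A₁ = 108.987 sabins.
V = 765.6 m³. Target absorption A₂ = 0.161 × 765.6 / 0.67 = 183.973 sabins.
ΔA needed = 183.973 − 108.987 = 74.986 sabins.
Net gain per sq m: Δα = 0.70 − 0.04 = 0.66.
Area = ΔA/Δα = 74.986/0.66 = 113.6 sq m.

113.6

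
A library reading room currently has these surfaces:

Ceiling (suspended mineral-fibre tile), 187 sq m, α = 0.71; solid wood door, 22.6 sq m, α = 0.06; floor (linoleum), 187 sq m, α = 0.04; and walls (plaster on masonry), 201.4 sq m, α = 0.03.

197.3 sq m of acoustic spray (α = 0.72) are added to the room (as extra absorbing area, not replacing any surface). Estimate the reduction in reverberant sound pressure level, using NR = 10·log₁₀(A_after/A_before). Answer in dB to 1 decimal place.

Equivalent absorption area: A_before = 187*0.71 + 22.6*0.06 + 187*0.04 + 201.4*0.03 = 147.648 sq m.
Added absorption = 197.3 × 0.72 = 142.056 sabins.
New total A_after = 289.704 sabins.
Reduction = 10 log₁₀(A_after/A_before) = 10 log₁₀(1.9621) = 2.9 dB.

2.9 dB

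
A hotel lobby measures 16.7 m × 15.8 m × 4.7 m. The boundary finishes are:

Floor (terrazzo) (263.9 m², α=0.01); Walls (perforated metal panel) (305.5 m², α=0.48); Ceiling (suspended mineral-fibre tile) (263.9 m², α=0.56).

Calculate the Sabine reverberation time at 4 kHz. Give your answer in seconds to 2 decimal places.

0.67 sec

A = Σ Sᵢαᵢ = 263.9*0.01 + 305.5*0.48 + 263.9*0.56 = 297.063 sabins.
Room volume: 1240.142 m³.
T = 0.161 V/A = 0.161·1240.142/297.063 = 0.67 s.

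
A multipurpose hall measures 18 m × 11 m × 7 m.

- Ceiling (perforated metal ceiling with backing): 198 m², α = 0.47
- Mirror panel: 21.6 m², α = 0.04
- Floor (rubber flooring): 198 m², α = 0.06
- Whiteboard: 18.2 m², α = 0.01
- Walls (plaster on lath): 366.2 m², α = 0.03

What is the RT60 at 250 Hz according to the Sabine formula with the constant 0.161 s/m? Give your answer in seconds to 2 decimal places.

Total absorption A = 198×0.47 + 21.6×0.04 + 198×0.06 + 18.2×0.01 + 366.2×0.03
  = 93.060 + 0.864 + 11.880 + 0.182 + 10.986 = 116.972 m² sabins.
Volume V = 18 × 11 × 7 = 1386 m³.
T = 0.161 V/A = 0.161·1386/116.972 = 1.91 s.

1.91 s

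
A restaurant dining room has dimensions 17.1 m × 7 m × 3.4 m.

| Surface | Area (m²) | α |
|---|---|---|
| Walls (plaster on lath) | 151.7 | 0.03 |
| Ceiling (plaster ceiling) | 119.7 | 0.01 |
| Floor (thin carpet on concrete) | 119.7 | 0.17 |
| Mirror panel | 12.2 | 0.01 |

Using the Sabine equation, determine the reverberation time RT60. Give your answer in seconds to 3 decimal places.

Summing Sᵢαᵢ: 4.551 + 1.197 + 20.349 + 0.122 → A = 26.219 sabins.
Room volume: 406.98 m³.
T = 0.161 V/A = 0.161·406.98/26.219 = 2.499 s.

2.499 s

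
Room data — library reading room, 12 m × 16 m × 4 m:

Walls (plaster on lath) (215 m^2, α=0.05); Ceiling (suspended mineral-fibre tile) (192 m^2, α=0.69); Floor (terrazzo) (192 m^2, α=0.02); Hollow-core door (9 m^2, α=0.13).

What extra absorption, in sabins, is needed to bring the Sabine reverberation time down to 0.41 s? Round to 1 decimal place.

Equivalent absorption area: A₁ = 215*0.05 + 192*0.69 + 192*0.02 + 9*0.13 = 148.240 m^2.
Target A₂ = 0.161·768/0.41 = 301.580 sabins (V = 768 m³).
Shortfall: 301.580 − 148.240 = 153.3 sabins.

153.3 sabins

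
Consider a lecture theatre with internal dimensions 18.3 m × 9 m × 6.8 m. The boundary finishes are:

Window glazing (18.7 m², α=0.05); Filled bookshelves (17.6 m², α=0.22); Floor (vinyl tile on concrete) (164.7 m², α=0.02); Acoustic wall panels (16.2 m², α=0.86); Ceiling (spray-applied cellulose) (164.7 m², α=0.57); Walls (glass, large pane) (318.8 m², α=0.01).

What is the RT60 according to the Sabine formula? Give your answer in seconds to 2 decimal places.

1.51 s

A = Σ Sᵢαᵢ = 18.7·0.05 + 17.6·0.22 + 164.7·0.02 + 16.2·0.86 + 164.7·0.57 + 318.8·0.01 = 119.100 sabins.
Volume V = 18.3 × 9 × 6.8 = 1119.96 m³.
RT60 = 0.161 · V / A = 0.161 × 1119.96 / 119.100 = 1.51 s.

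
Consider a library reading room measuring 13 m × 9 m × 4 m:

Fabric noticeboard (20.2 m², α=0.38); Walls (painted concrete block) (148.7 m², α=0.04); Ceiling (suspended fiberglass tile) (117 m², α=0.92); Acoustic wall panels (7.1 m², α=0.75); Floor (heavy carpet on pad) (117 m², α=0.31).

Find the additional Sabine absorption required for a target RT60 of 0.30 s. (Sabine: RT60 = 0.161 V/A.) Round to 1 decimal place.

Equivalent absorption area: A₁ = 20.2×0.38 + 148.7×0.04 + 117×0.92 + 7.1×0.75 + 117×0.31 = 162.859 m².
V = 468 m³. Required absorption A₂ = 0.161 × 468 / 0.30 = 251.160 sabins.
ΔA = A₂ − A₁ = 251.160 − 162.859 = 88.3 sabins.

88.3 sabins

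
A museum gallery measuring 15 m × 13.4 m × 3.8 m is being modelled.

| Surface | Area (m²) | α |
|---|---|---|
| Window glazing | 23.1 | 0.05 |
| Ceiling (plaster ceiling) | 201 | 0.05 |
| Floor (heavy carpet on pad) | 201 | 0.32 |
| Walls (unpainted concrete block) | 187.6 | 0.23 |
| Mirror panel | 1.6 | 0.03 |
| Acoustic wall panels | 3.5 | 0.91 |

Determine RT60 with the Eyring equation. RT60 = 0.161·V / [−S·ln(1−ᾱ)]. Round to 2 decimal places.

Total surface area S = 23.1 + 201 + 201 + 187.6 + 1.6 + 3.5 = 617.8 m².
Absorption A = 23.1·0.05 + 201·0.05 + 201·0.32 + 187.6·0.23 + 1.6·0.03 + 3.5·0.91 = 121.906 sabins.
Mean coefficient ᾱ = A/S = 0.1973.
−S·ln(1−ᾱ) = −617.8 × ln(1 − 0.1973) = 135.777.
V = 15 × 13.4 × 3.8 = 763.8 m³.
RT60 = 0.161 × 763.8 / 135.777 = 0.91 s.

0.91 s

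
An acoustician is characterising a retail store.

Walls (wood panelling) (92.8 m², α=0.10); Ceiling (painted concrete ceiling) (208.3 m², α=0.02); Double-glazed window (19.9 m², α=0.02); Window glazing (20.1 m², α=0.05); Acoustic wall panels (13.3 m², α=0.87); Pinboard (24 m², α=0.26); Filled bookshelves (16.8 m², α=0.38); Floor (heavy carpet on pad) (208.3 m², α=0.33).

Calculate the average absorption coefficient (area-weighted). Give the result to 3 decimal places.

S = Σ Sᵢ = 92.8 + 208.3 + 19.9 + 20.1 + 13.3 + 24 + 16.8 + 208.3 = 603.5 m².
Weighted sum Σ Sα = 107.783.
ᾱ = A/S = 0.179.

0.179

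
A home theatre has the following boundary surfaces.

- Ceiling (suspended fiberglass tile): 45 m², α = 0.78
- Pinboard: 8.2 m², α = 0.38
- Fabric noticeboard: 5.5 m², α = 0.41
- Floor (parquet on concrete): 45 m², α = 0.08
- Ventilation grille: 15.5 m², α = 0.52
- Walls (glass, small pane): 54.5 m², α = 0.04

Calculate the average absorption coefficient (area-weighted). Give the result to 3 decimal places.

S = Σ Sᵢ = 45 + 8.2 + 5.5 + 45 + 15.5 + 54.5 = 173.7 m².
Σ(Sᵢαᵢ) = 45*0.78 + 8.2*0.38 + 5.5*0.41 + 45*0.08 + 15.5*0.52 + 54.5*0.04 = 54.311.
ᾱ = A/S = 0.313.

0.313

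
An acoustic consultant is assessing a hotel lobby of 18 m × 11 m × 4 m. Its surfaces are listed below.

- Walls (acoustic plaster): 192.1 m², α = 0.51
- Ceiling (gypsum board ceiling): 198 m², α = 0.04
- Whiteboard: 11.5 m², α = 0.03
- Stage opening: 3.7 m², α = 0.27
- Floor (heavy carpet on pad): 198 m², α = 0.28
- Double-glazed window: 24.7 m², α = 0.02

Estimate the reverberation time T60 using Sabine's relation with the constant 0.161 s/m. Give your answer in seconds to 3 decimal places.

Summing Sᵢαᵢ: 97.971 + 7.920 + 0.345 + 0.999 + 55.440 + 0.494 → A = 163.169 sabins.
V = 18·11·4 = 792 m³.
T = 0.161 V/A = 0.161·792/163.169 = 0.781 s.

0.781 seconds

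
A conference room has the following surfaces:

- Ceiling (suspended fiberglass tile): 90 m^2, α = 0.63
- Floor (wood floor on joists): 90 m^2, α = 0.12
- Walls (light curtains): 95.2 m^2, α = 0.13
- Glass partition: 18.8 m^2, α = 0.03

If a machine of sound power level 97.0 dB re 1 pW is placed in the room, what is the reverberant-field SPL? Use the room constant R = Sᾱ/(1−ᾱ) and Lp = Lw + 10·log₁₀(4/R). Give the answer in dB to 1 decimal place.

Σ(Sᵢαᵢ) = 90×0.63 + 90×0.12 + 95.2×0.13 + 18.8×0.03 = 80.440; total area S = 294.0 m^2.
ᾱ = 80.440/294.0 = 0.2736; R = Sᾱ/(1−ᾱ) = 80.440/(1−0.2736) = 110.738 m^2.
Lp = 97.0 + 10·log₁₀(4/110.738) = 97.0 + (-14.42) = 82.6 dB.

82.6 dB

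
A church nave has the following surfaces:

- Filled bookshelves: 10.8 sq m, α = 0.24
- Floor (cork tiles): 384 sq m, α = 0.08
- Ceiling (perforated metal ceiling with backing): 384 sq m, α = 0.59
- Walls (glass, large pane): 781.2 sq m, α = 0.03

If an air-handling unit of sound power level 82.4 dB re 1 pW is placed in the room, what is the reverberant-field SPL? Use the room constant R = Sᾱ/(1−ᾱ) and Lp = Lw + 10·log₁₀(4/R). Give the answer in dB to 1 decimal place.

A = 283.308 sabins; S = 1560.0 sq m.
ᾱ = 283.308/1560.0 = 0.1816; R = Sᾱ/(1−ᾱ) = 283.308/(1−0.1816) = 346.173 sq m.
Lp = 82.4 + 10·log₁₀(4/346.173) = 82.4 + (-19.37) = 63.0 dB.

63.0 dB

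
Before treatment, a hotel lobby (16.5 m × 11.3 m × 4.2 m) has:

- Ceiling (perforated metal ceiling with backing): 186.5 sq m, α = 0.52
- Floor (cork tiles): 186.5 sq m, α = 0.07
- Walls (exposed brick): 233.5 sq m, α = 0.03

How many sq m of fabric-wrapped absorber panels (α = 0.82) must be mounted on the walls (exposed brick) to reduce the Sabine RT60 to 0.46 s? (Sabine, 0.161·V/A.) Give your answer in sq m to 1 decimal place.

198.8

Summing Sᵢαᵢ: 96.980 + 13.055 + 7.005 → A₁ = 117.040 sabins.
Required A₂ = 0.161·783.09/0.46 = 274.082 sabins.
Absorption to add: 274.082 − 117.040 = 157.041 sabins.
Net gain per sq m: Δα = 0.82 − 0.03 = 0.79.
Panel area = 157.041 / 0.79 = 198.8 sq m.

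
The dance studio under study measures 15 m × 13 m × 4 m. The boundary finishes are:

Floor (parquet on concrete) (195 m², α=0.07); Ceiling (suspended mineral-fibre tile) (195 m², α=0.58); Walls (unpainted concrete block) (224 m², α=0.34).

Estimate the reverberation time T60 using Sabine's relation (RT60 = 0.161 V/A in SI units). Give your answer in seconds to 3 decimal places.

Total absorption A = 195×0.07 + 195×0.58 + 224×0.34
  = 13.650 + 113.100 + 76.160 = 202.910 m² sabins.
Room volume: 780 m³.
RT60 = 0.161 · V / A = 0.161 × 780 / 202.910 = 0.619 s.

0.619 s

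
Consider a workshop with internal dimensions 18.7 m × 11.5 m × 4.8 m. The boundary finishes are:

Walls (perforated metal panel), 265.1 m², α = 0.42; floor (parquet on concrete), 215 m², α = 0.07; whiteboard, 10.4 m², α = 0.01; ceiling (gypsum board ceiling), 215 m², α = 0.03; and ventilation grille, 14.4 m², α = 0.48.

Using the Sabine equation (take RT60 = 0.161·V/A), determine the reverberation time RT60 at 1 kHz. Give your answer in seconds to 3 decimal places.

A = Σ Sᵢαᵢ = 265.1*0.42 + 215*0.07 + 10.4*0.01 + 215*0.03 + 14.4*0.48 = 139.858 sabins.
V = 18.7·11.5·4.8 = 1032.24 m³.
RT60 = 0.161 · V / A = 0.161 × 1032.24 / 139.858 = 1.188 s.

1.188 s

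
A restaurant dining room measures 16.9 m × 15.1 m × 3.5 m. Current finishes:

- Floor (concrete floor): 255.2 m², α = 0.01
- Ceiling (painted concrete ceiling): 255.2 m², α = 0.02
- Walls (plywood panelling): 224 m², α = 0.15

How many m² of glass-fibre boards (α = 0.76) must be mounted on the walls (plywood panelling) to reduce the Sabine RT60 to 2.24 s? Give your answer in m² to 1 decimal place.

37.6

Equivalent absorption area: A₁ = 255.2*0.01 + 255.2*0.02 + 224*0.15 = 41.256 m².
V = 893.165 m³. Target absorption A₂ = 0.161 × 893.165 / 2.24 = 64.196 sabins.
Absorption to add: 64.196 − 41.256 = 22.940 sabins.
Net gain per m²: Δα = 0.76 − 0.15 = 0.61.
Panel area = 22.940 / 0.61 = 37.6 m².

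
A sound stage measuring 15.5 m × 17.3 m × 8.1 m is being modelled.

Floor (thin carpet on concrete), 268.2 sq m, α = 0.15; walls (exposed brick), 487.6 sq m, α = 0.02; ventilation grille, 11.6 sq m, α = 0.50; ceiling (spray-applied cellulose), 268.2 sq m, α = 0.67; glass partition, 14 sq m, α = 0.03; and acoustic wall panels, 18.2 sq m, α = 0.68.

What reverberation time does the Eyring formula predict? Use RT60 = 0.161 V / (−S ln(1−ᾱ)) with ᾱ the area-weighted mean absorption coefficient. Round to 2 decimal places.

1.24 s

Total surface area S = 268.2 + 487.6 + 11.6 + 268.2 + 14 + 18.2 = 1067.8 sq m.
Σ(Sᵢαᵢ) = 268.2×0.15 + 487.6×0.02 + 11.6×0.50 + 268.2×0.67 + 14×0.03 + 18.2×0.68 = 248.272.
ᾱ = 248.272 / 1067.8 = 0.2325.
−S·ln(1−ᾱ) = −1067.8 × ln(1 − 0.2325) = 282.558.
V = 15.5 × 17.3 × 8.1 = 2172.015 m³.
T = 0.161·V/[−S·ln(1−ᾱ)] = 0.161·2172.015/282.558 = 1.24 s.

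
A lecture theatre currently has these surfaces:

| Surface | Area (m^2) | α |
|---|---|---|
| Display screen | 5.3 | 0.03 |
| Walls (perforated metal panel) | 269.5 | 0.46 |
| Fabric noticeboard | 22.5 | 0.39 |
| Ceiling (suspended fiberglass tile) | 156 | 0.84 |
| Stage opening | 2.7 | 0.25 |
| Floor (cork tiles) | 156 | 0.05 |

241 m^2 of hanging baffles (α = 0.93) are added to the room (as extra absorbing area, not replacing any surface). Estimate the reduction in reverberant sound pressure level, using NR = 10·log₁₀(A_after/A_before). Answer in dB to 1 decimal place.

2.6 dB

Summing Sᵢαᵢ: 0.159 + 123.970 + 8.775 + 131.040 + 0.675 + 7.800 → A_before = 272.419 sabins.
Added absorption = 241 × 0.93 = 224.130 sabins.
A_after = 272.419 + 224.130 = 496.549 sabins.
NR = 10·log₁₀(496.549/272.419) = 2.6 dB.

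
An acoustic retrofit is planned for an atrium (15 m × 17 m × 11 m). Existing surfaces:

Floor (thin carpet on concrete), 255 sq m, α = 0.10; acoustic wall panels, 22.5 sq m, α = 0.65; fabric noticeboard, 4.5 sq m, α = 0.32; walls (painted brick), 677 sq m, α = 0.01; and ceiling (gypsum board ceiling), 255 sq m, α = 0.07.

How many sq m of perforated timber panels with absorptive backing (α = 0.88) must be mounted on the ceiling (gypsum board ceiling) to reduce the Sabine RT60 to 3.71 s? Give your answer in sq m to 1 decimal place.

68.6

A₁ = Σ Sᵢαᵢ = 255·0.10 + 22.5·0.65 + 4.5·0.32 + 677·0.01 + 255·0.07 = 66.185 sabins.
V = 2805 m³. Target absorption A₂ = 0.161 × 2805 / 3.71 = 121.726 sabins.
Absorption to add: 121.726 − 66.185 = 55.541 sabins.
Each sq m of panel replacing the ceiling (gypsum board ceiling) adds (0.88 − 0.07) = 0.81 sabins.
Area = ΔA/Δα = 55.541/0.81 = 68.6 sq m.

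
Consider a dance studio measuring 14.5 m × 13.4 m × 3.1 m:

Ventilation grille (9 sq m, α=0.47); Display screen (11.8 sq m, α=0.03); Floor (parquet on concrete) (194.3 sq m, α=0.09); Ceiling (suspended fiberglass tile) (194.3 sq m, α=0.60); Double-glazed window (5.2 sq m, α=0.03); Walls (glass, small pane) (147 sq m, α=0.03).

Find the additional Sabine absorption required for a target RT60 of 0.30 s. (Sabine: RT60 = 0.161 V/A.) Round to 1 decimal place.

180.0 sabins

Summing Sᵢαᵢ: 4.230 + 0.354 + 17.487 + 116.580 + 0.156 + 4.410 → A₁ = 143.217 sabins.
For T = 0.30 s, need A₂ = 0.161·V/T = 0.161·602.33/0.30 = 323.250 sabins.
Shortfall: 323.250 − 143.217 = 180.0 sabins.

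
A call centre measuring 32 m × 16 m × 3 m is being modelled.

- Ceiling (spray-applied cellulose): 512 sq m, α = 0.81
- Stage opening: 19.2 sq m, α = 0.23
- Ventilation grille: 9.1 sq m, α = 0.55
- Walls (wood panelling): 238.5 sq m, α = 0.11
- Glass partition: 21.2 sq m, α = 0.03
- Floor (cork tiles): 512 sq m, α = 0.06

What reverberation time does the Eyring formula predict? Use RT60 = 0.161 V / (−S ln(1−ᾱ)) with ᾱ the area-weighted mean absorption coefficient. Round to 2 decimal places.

0.41 s

Total surface area S = 512 + 19.2 + 9.1 + 238.5 + 21.2 + 512 = 1312.0 sq m.
Absorption A = 512×0.81 + 19.2×0.23 + 9.1×0.55 + 238.5×0.11 + 21.2×0.03 + 512×0.06 = 481.732 sabins.
Mean coefficient ᾱ = A/S = 0.3672.
−S·ln(1−ᾱ) = −1312.0 × ln(1 − 0.3672) = 600.372.
V = 32 × 16 × 3 = 1536 m³.
RT60 = 0.161 × 1536 / 600.372 = 0.41 s.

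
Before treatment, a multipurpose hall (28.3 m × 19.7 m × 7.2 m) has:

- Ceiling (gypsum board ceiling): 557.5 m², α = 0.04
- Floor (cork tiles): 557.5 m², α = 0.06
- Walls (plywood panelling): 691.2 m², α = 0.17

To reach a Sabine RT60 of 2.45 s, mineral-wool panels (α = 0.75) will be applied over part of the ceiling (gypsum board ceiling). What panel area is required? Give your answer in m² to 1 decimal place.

127.5

Equivalent absorption area: A₁ = 557.5×0.04 + 557.5×0.06 + 691.2×0.17 = 173.254 m².
V = 4014.072 m³. Target absorption A₂ = 0.161 × 4014.072 / 2.45 = 263.782 sabins.
ΔA needed = 263.782 − 173.254 = 90.528 sabins.
Net gain per m²: Δα = 0.75 − 0.04 = 0.71.
Area = ΔA/Δα = 90.528/0.71 = 127.5 m².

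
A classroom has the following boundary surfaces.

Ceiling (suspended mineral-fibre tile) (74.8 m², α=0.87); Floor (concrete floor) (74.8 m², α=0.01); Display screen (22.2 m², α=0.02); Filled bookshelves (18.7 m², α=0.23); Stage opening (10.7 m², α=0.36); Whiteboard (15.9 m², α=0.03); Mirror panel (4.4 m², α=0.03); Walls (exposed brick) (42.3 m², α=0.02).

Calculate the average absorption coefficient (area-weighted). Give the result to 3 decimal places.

S = Σ Sᵢ = 74.8 + 74.8 + 22.2 + 18.7 + 10.7 + 15.9 + 4.4 + 42.3 = 263.8 m².
Weighted sum Σ Sα = 75.876.
ᾱ = 75.876 / 263.8 = 0.288.

0.288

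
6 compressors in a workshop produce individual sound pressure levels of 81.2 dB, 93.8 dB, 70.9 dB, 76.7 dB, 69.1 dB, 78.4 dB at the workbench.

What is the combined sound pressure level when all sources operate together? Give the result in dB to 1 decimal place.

94.3 dB

Sum in the linear (power) domain: Σ 10^(Lᵢ/10) = 10^(81.2/10) + 10^(93.8/10) + 10^(70.9/10) + 10^(76.7/10) + 10^(69.1/10) + 10^(78.4/10) = 2.667e+09.
Back to dB: 10·log₁₀ Σ = 94.3 dB.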